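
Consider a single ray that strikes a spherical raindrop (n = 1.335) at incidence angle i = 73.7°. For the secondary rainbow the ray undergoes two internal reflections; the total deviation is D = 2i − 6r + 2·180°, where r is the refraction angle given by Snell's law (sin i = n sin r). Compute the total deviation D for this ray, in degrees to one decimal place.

sin r = sin 73.7° / 1.335 = 0.9598/1.335 = 0.7190; r = 45.97°.
D = 2·73.7° − 6·45.97° + 2·180° = 147.40° − 275.81° + 360° = 231.59°.

231.6°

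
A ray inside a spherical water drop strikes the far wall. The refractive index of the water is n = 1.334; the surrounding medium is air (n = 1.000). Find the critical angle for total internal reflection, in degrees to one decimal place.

48.6°

sin θ_c = n_air / n = 1.000 / 1.334 = 0.7496.
θ_c = arcsin(0.7496) = 48.56°.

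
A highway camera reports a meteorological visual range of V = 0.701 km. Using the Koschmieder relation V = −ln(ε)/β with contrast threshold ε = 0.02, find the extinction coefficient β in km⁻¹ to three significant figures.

β = −ln(0.02) / V = 3.912 / 0.701 = 5.5806 km⁻¹.

5.58 km⁻¹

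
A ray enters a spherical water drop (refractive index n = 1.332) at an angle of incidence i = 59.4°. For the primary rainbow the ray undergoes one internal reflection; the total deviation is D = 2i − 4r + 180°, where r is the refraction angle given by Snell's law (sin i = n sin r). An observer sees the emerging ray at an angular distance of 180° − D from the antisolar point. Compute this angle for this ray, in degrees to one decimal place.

42.2°

sin r = sin 59.4° / 1.332 = 0.8607/1.332 = 0.6462; r = 40.26°.
D = 2·59.4° − 4·40.26° + 180° = 118.80° − 161.02° + 180° = 137.78°.
Angle from antisolar point = 180° − D = 42.22°.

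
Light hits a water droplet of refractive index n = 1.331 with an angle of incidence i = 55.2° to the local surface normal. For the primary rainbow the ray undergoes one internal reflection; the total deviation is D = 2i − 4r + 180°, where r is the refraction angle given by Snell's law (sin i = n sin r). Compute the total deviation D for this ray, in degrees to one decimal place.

sin r = sin 55.2° / 1.331 = 0.8211/1.331 = 0.6169; r = 38.09°.
D = 2·55.2° − 4·38.09° + 180° = 110.40° − 152.37° + 180° = 138.03°.

138.0°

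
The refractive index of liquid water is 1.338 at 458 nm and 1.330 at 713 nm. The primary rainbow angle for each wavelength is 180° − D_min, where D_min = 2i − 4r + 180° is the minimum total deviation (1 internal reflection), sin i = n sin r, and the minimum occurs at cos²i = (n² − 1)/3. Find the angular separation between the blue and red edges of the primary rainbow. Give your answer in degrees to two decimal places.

At 458 nm (n = 1.338): cos²i = 0.26341 → i = 59.120°, r = 39.899°, D_min = 138.643°, rainbow angle = 41.357°.
At 713 nm (n = 1.330): cos²i = 0.25630 → i = 59.585°, r = 40.422°, D_min = 137.484°, rainbow angle = 42.516°.
Angular width = |41.357° − 42.516°| = 1.160°.

1.16°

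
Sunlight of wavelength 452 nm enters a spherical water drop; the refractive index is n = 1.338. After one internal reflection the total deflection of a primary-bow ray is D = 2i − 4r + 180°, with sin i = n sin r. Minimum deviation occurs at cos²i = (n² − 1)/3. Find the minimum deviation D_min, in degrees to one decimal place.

cos²i = (1.79024 − 1)/3 = 0.26341; i = arccos(0.51324) = 59.120°.
sin r = sin 59.120°/1.338 = 0.64144; r = 39.899°.
D_min = 2·59.120° − 4·39.899° + 180° = 138.643°.

138.6°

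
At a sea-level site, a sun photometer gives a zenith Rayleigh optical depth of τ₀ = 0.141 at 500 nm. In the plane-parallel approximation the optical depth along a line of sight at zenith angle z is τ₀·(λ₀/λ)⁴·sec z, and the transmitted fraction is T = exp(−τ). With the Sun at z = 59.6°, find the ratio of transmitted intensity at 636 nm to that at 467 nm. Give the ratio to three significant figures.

Airmass: sec 59.6° = 1.9762.
τ(636 nm) = 0.141 × (500/636)⁴ × 1.9762 = 0.141 × 0.3820 × 1.9762 = 0.1064.
τ(467 nm) = 0.141 × (500/467)⁴ × 1.9762 = 0.141 × 1.3141 × 1.9762 = 0.3661.
T(636)/T(467) = exp(τ_B − τ_A) = exp(0.2597) = 1.2966.

1.30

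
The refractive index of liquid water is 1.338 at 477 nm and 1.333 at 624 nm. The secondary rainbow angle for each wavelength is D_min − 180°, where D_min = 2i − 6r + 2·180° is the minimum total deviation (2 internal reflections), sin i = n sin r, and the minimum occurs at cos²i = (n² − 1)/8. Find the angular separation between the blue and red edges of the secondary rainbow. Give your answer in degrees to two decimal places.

At 477 nm (n = 1.338): cos²i = 0.09878 → i = 71.682°, r = 45.195°, D_min = 232.193°, rainbow angle = 52.193°.
At 624 nm (n = 1.333): cos²i = 0.09711 → i = 71.843°, r = 45.466°, D_min = 230.891°, rainbow angle = 50.891°.
Angular width = |52.193° − 50.891°| = 1.302°.

1.30°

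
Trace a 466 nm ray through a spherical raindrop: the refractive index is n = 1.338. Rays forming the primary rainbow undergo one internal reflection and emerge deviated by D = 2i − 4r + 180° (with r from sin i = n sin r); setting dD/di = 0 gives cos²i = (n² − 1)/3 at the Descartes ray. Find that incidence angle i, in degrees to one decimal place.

59.1°

cos²i = (1.338² − 1)/3 = (1.79024 − 1)/3 = 0.26341.
cos i = 0.51324, so i = 59.120°.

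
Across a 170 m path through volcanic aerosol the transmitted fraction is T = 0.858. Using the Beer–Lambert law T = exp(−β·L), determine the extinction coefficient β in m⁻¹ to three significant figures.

0.000901 m⁻¹

Beer–Lambert: T = exp(−βL) ⇒ β = −ln(T)/L = −ln(0.858)/170 = 0.1532/170 = 0.0009009 m⁻¹.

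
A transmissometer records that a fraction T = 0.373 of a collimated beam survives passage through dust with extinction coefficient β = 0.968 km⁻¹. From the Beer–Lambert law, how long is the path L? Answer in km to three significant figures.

1.02 km

Beer–Lambert: T = exp(−βL) ⇒ L = −ln(T)/β = −ln(0.373)/0.968 = 0.9862/0.968 = 1.019 km.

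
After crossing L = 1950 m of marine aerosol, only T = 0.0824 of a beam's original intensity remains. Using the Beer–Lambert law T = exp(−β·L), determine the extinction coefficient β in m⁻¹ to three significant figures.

Beer–Lambert: T = exp(−βL) ⇒ β = −ln(T)/L = −ln(0.0824)/1950 = 2.4962/1950 = 0.00128 m⁻¹.

0.00128 m⁻¹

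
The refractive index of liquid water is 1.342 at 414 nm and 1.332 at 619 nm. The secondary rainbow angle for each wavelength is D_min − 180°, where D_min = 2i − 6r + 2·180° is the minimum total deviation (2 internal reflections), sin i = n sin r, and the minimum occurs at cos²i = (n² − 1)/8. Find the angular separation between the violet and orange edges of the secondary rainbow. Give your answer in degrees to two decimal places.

At 414 nm (n = 1.342): cos²i = 0.10012 → i = 71.554°, r = 44.981°, D_min = 233.222°, rainbow angle = 53.222°.
At 619 nm (n = 1.332): cos²i = 0.09678 → i = 71.875°, r = 45.520°, D_min = 230.628°, rainbow angle = 50.628°.
Angular width = |53.222° − 50.628°| = 2.594°.

2.59°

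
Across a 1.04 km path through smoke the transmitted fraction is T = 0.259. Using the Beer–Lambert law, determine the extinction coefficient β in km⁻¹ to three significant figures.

1.30 km⁻¹

Beer–Lambert: T = exp(−βL) ⇒ β = −ln(T)/L = −ln(0.259)/1.04 = 1.3509/1.04 = 1.299 km⁻¹.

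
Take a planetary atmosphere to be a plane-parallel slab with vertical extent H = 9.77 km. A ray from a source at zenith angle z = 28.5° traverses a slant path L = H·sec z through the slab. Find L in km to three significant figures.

11.1 km

sec z = 1/cos 28.5° = 1.1379.
L = 9.77 × 1.1379 = 11.117 km.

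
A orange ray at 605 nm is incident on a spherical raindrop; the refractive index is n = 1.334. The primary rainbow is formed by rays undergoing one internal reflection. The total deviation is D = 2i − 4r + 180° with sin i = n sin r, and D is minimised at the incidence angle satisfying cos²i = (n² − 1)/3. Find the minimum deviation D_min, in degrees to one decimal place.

138.1°

cos²i = (1.77956 − 1)/3 = 0.25985; i = arccos(0.50976) = 59.352°.
sin r = sin 59.352°/1.334 = 0.64492; r = 40.159°.
D_min = 2·59.352° − 4·40.159° + 180° = 138.067°.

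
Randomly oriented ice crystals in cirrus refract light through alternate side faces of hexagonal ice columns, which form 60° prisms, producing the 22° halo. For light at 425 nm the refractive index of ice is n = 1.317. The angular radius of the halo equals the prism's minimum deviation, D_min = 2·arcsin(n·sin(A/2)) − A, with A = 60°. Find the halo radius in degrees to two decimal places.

n·sin(A/2) = 1.317 × sin 30° = 1.317 × 0.5000 = 0.6585.
D_min = 2·arcsin(0.6585) − 60° = 2 × 41.186° − 60° = 22.371°.

22.37°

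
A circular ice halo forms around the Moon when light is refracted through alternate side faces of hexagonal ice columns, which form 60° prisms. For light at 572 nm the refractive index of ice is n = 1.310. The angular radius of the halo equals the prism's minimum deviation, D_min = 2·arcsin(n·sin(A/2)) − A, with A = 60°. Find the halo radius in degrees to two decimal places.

21.84°

n·sin(A/2) = 1.310 × sin 30° = 1.310 × 0.5000 = 0.6550.
D_min = 2·arcsin(0.6550) − 60° = 2 × 40.920° − 60° = 21.839°.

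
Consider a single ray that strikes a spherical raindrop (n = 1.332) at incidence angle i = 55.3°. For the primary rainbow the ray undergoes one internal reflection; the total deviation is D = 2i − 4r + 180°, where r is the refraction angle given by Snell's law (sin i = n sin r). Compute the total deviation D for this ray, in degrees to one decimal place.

sin r = sin 55.3° / 1.332 = 0.8221/1.332 = 0.6172; r = 38.11°.
D = 2·55.3° − 4·38.11° + 180° = 110.60° − 152.46° + 180° = 138.14°.

138.1°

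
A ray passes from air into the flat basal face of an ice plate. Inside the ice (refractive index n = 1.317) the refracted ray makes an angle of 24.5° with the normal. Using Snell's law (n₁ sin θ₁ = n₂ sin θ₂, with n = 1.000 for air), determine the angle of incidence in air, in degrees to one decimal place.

33.1°

Snell: sin θ_i = n · sin θ_r = 1.317 × sin 24.5° = 1.317 × 0.4147 = 0.5462.
θ_i = arcsin(0.5462) = 33.10°.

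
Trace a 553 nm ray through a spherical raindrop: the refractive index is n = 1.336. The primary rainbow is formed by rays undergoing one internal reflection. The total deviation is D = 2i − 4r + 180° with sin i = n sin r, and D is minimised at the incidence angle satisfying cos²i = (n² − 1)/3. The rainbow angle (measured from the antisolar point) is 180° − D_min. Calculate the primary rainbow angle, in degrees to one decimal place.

cos²i = (1.78490 − 1)/3 = 0.26163; i = arccos(0.51150) = 59.236°.
sin r = sin 59.236°/1.336 = 0.64318; r = 40.029°.
D_min = 2·59.236° − 4·40.029° + 180° = 138.356°.
Rainbow angle = 180° − D_min = 41.644°.

41.6°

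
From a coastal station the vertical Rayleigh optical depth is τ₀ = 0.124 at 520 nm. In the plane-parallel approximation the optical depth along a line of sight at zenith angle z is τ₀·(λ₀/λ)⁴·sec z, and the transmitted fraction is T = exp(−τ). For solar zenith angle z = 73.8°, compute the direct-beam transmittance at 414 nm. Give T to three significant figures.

sec 73.8° = 3.5843.
τ = 0.124 × (520/414)⁴ × 3.5843 = 0.124 × 2.4889 × 3.5843 = 1.1062.
T = exp(−1.1062) = 0.3308.

0.331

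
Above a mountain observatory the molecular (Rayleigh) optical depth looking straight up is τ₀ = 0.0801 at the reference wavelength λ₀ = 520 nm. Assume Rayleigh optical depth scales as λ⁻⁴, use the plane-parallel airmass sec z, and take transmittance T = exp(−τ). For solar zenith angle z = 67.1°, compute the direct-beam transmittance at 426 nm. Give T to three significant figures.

0.633

sec 67.1° = 2.5699.
τ = 0.0801 × (520/426)⁴ × 2.5699 = 0.0801 × 2.2201 × 2.5699 = 0.4570.
T = exp(−0.4570) = 0.6332.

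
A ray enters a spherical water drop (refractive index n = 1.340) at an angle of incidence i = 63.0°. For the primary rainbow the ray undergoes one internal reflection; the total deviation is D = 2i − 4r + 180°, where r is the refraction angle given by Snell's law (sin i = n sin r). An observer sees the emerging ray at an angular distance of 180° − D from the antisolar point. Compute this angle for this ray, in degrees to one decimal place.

sin r = sin 63.0° / 1.340 = 0.8910/1.340 = 0.6649; r = 41.68°.
D = 2·63.0° − 4·41.68° + 180° = 126.00° − 166.71° + 180° = 139.29°.
Angle from antisolar point = 180° − D = 40.71°.

40.7°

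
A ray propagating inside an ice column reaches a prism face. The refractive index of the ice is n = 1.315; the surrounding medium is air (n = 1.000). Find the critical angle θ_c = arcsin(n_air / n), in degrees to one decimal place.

49.5°

sin θ_c = n_air / n = 1.000 / 1.315 = 0.7605.
θ_c = arcsin(0.7605) = 49.50°.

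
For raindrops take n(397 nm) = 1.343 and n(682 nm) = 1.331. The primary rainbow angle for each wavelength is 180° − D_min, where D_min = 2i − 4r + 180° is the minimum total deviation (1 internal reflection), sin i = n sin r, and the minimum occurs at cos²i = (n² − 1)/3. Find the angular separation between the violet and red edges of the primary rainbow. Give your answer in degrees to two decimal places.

At 397 nm (n = 1.343): cos²i = 0.26788 → i = 58.830°, r = 39.577°, D_min = 139.354°, rainbow angle = 40.646°.
At 682 nm (n = 1.331): cos²i = 0.25719 → i = 59.527°, r = 40.356°, D_min = 137.630°, rainbow angle = 42.370°.
Angular width = |40.646° − 42.370°| = 1.724°.

1.72°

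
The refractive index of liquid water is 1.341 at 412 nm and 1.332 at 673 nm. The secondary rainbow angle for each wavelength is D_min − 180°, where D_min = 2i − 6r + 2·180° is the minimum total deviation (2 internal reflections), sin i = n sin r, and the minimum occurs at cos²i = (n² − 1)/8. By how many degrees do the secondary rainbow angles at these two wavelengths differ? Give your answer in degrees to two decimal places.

At 412 nm (n = 1.341): cos²i = 0.09979 → i = 71.586°, r = 45.034°, D_min = 232.966°, rainbow angle = 52.966°.
At 673 nm (n = 1.332): cos²i = 0.09678 → i = 71.875°, r = 45.520°, D_min = 230.628°, rainbow angle = 50.628°.
Angular width = |52.966° − 50.628°| = 2.337°.

2.34°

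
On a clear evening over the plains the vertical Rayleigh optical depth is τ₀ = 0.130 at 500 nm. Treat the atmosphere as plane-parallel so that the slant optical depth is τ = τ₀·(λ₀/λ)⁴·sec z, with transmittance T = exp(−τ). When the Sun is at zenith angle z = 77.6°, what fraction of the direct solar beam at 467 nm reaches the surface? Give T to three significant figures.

sec 77.6° = 4.6569.
τ = 0.130 × (500/467)⁴ × 4.6569 = 0.130 × 1.3141 × 4.6569 = 0.7955.
T = exp(−0.7955) = 0.4513.

0.451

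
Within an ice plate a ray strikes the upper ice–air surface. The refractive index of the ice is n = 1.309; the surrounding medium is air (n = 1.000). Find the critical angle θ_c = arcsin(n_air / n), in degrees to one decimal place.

sin θ_c = n_air / n = 1.000 / 1.309 = 0.7639.
θ_c = arcsin(0.7639) = 49.81°.

49.8°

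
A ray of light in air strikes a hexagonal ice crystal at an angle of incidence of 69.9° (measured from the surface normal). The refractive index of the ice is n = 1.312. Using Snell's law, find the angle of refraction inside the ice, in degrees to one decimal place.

45.7°

Snell: sin θ_r = sin θ_i / n = sin 69.9° / 1.312 = 0.9391 / 1.312 = 0.7158.
θ_r = arcsin(0.7158) = 45.71°.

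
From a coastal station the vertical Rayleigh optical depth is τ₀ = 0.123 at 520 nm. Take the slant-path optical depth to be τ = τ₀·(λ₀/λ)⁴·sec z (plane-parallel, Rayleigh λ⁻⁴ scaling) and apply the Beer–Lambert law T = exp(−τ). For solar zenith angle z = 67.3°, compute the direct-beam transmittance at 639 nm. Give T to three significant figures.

sec 67.3° = 2.5913.
τ = 0.123 × (520/639)⁴ × 2.5913 = 0.123 × 0.4385 × 2.5913 = 0.1398.
T = exp(−0.1398) = 0.8696.

0.870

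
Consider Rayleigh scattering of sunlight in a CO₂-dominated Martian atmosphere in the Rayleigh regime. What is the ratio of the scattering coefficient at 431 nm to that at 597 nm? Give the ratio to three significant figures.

Rayleigh scattering ∝ λ⁻⁴, so the ratio of coefficients is the inverse fourth power of the wavelength ratio.
σ(431)/σ(597) = (597/431)⁴ = (1.3852)⁴ = 3.681.

3.68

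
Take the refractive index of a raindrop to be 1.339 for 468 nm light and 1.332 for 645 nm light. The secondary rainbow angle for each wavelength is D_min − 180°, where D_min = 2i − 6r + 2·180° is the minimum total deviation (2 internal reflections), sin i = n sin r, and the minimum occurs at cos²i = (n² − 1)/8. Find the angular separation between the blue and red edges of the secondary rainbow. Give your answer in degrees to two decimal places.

At 468 nm (n = 1.339): cos²i = 0.09912 → i = 71.650°, r = 45.141°, D_min = 232.451°, rainbow angle = 52.451°.
At 645 nm (n = 1.332): cos²i = 0.09678 → i = 71.875°, r = 45.520°, D_min = 230.628°, rainbow angle = 50.628°.
Angular width = |52.451° − 50.628°| = 1.823°.

1.82°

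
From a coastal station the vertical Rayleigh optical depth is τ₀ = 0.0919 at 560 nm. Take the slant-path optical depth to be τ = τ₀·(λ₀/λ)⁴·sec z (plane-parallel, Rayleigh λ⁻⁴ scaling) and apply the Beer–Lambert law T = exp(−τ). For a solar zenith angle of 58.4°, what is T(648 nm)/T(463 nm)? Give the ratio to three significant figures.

1.32

Airmass: sec 58.4° = 1.9084.
τ(648 nm) = 0.0919 × (560/648)⁴ × 1.9084 = 0.0919 × 0.5578 × 1.9084 = 0.0978.
τ(463 nm) = 0.0919 × (560/463)⁴ × 1.9084 = 0.0919 × 2.1401 × 1.9084 = 0.3753.
T(648)/T(463) = exp(τ_B − τ_A) = exp(0.2775) = 1.3198.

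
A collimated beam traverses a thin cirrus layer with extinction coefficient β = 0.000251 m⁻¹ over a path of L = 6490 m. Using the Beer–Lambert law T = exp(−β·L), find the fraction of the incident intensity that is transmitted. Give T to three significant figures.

τ = β·L = 0.000251 × 6490 = 1.6290.
T = exp(−1.6290) = 0.1961.

0.196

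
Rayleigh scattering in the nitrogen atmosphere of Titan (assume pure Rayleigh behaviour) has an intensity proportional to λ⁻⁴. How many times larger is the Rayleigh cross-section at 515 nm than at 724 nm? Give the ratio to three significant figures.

3.91

Rayleigh scattering ∝ λ⁻⁴, so the ratio of coefficients is the inverse fourth power of the wavelength ratio.
σ(515)/σ(724) = (724/515)⁴ = (1.4058)⁴ = 3.906.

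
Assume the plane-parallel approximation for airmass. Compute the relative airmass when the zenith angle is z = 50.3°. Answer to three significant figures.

X = sec z = 1/cos 50.3° = 1/0.6388 = 1.5655.

1.57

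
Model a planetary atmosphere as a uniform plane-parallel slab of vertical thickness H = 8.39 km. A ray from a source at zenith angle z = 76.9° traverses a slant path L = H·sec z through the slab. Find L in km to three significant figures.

sec z = 1/cos 76.9° = 4.4121.
L = 8.39 × 4.4121 = 37.017 km.

37.0 km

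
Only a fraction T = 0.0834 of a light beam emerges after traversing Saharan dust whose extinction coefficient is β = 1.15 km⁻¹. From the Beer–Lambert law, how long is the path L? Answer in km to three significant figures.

2.16 km

Beer–Lambert: T = exp(−βL) ⇒ L = −ln(T)/β = −ln(0.0834)/1.15 = 2.4841/1.15 = 2.16 km.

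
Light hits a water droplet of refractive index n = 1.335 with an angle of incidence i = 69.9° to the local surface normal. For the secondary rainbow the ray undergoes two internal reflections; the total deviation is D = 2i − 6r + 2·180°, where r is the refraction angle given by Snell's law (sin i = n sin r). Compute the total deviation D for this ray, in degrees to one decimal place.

231.6°

sin r = sin 69.9° / 1.335 = 0.9391/1.335 = 0.7034; r = 44.70°.
D = 2·69.9° − 6·44.70° + 2·180° = 139.80° − 268.22° + 360° = 231.58°.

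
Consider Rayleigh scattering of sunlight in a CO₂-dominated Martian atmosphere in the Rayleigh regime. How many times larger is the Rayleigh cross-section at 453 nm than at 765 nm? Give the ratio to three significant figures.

8.13

Rayleigh scattering ∝ λ⁻⁴, so the ratio of coefficients is the inverse fourth power of the wavelength ratio.
σ(453)/σ(765) = (765/453)⁴ = (1.6887)⁴ = 8.133.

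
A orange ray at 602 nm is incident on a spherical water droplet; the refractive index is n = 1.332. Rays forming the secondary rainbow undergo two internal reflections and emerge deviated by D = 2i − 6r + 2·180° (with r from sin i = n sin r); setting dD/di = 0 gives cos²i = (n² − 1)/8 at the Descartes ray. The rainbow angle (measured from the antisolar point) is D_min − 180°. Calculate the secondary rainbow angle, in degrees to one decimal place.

cos²i = (1.77422 − 1)/8 = 0.09678; i = arccos(0.31109) = 71.875°.
sin r = sin 71.875°/1.332 = 0.71350; r = 45.520°.
D_min = 2·71.875° − 6·45.520° + 360° = 230.628°.
Rainbow angle = D_min − 180° = 50.628°.

50.6°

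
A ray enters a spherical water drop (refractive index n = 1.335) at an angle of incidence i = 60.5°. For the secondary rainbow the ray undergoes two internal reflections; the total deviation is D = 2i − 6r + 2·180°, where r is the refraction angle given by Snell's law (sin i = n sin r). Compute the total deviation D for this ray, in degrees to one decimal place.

236.9°

sin r = sin 60.5° / 1.335 = 0.8704/1.335 = 0.6520; r = 40.69°.
D = 2·60.5° − 6·40.69° + 2·180° = 121.00° − 244.13° + 360° = 236.87°.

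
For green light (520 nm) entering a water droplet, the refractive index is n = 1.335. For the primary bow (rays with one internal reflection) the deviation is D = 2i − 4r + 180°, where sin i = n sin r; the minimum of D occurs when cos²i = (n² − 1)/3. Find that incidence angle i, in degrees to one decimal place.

cos²i = (1.335² − 1)/3 = (1.78222 − 1)/3 = 0.26074.
cos i = 0.51063, so i = 59.294°.

59.3°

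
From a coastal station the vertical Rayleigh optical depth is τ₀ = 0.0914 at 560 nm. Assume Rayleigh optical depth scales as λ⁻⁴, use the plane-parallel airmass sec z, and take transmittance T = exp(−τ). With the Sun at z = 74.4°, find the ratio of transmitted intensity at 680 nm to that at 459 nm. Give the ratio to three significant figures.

1.82

Airmass: sec 74.4° = 3.7186.
τ(680 nm) = 0.0914 × (560/680)⁴ × 3.7186 = 0.0914 × 0.4600 × 3.7186 = 0.1563.
τ(459 nm) = 0.0914 × (560/459)⁴ × 3.7186 = 0.0914 × 2.2157 × 3.7186 = 0.7531.
T(680)/T(459) = exp(τ_B − τ_A) = exp(0.5967) = 1.8162.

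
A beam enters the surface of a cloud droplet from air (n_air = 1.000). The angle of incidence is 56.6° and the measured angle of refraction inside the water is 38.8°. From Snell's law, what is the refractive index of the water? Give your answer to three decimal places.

1.332

n = sin θ_i / sin θ_r = sin 56.6° / sin 38.8° = 0.8348 / 0.6266 = 1.3323.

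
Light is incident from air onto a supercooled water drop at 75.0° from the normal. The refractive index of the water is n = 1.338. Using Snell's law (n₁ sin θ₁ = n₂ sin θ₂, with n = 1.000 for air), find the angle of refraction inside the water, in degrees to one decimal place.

46.2°

Snell: sin θ_r = sin θ_i / n = sin 75.0° / 1.338 = 0.9659 / 1.338 = 0.7219.
θ_r = arcsin(0.7219) = 46.21°.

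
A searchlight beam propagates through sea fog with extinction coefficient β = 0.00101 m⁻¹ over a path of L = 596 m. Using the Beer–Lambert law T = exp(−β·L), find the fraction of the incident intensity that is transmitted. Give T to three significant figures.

0.548

τ = β·L = 0.00101 × 596 = 0.6020.
T = exp(−0.6020) = 0.5477.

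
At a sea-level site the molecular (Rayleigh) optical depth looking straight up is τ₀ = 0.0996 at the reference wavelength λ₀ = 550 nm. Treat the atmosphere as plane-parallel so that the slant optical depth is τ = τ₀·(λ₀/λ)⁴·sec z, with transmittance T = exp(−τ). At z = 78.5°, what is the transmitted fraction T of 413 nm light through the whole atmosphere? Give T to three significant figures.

sec 78.5° = 5.0159.
τ = 0.0996 × (550/413)⁴ × 5.0159 = 0.0996 × 3.1452 × 5.0159 = 1.5713.
T = exp(−1.5713) = 0.2078.

0.208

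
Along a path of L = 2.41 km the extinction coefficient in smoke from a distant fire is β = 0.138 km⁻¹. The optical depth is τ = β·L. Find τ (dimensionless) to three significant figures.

τ = β·L = 0.138 × 2.41 = 0.3326.

0.333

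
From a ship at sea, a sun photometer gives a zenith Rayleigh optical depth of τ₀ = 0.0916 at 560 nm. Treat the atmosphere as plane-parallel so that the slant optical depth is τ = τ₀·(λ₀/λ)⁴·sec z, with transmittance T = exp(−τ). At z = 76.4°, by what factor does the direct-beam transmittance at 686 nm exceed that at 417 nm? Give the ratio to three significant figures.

Airmass: sec 76.4° = 4.2527.
τ(686 nm) = 0.0916 × (560/686)⁴ × 4.2527 = 0.0916 × 0.4441 × 4.2527 = 0.1730.
τ(417 nm) = 0.0916 × (560/417)⁴ × 4.2527 = 0.0916 × 3.2524 × 4.2527 = 1.2670.
T(686)/T(417) = exp(τ_B − τ_A) = exp(1.0940) = 2.9862.

2.99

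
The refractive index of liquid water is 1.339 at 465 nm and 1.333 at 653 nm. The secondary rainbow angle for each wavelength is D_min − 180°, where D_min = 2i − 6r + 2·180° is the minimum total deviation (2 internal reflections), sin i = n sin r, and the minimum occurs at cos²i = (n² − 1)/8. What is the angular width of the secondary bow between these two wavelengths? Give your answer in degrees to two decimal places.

At 465 nm (n = 1.339): cos²i = 0.09912 → i = 71.650°, r = 45.141°, D_min = 232.451°, rainbow angle = 52.451°.
At 653 nm (n = 1.333): cos²i = 0.09711 → i = 71.843°, r = 45.466°, D_min = 230.891°, rainbow angle = 50.891°.
Angular width = |52.451° − 50.891°| = 1.560°.

1.56°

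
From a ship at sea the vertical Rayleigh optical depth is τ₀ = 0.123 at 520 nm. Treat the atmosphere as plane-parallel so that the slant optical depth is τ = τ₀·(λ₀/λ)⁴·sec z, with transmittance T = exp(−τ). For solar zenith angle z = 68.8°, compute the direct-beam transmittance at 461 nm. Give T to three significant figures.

0.577

sec 68.8° = 2.7653.
τ = 0.123 × (520/461)⁴ × 2.7653 = 0.123 × 1.6189 × 2.7653 = 0.5506.
T = exp(−0.5506) = 0.5766.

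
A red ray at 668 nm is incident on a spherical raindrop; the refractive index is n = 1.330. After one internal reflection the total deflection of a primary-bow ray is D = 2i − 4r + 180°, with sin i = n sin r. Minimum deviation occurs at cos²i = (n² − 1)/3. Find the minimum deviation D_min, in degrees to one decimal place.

137.5°

cos²i = (1.76890 − 1)/3 = 0.25630; i = arccos(0.50626) = 59.585°.
sin r = sin 59.585°/1.330 = 0.64841; r = 40.422°.
D_min = 2·59.585° − 4·40.422° + 180° = 137.484°.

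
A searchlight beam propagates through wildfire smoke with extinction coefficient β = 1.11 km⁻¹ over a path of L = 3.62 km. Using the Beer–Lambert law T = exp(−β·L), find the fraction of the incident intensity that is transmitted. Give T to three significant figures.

0.0180

τ = β·L = 1.11 × 3.62 = 4.0182.
T = exp(−4.0182) = 0.0180.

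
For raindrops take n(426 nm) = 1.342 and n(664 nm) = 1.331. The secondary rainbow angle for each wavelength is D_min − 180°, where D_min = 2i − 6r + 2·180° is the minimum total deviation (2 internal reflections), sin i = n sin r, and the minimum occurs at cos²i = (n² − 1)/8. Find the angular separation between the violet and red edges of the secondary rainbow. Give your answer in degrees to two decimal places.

2.86°

At 426 nm (n = 1.342): cos²i = 0.10012 → i = 71.554°, r = 44.981°, D_min = 233.222°, rainbow angle = 53.222°.
At 664 nm (n = 1.331): cos²i = 0.09645 → i = 71.907°, r = 45.575°, D_min = 230.365°, rainbow angle = 50.365°.
Angular width = |53.222° − 50.365°| = 2.857°.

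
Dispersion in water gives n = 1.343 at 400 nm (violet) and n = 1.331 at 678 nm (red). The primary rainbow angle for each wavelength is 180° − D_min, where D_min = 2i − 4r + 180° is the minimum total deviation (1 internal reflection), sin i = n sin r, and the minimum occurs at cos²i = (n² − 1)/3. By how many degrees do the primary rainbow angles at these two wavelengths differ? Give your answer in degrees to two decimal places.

At 400 nm (n = 1.343): cos²i = 0.26788 → i = 58.830°, r = 39.577°, D_min = 139.354°, rainbow angle = 40.646°.
At 678 nm (n = 1.331): cos²i = 0.25719 → i = 59.527°, r = 40.356°, D_min = 137.630°, rainbow angle = 42.370°.
Angular width = |40.646° − 42.370°| = 1.724°.

1.72°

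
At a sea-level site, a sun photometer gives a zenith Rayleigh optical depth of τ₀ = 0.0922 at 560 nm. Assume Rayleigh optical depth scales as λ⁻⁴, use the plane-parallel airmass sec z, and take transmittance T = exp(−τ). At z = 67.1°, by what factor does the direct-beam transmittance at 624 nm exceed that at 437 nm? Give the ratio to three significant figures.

Airmass: sec 67.1° = 2.5699.
τ(624 nm) = 0.0922 × (560/624)⁴ × 2.5699 = 0.0922 × 0.6487 × 2.5699 = 0.1537.
τ(437 nm) = 0.0922 × (560/437)⁴ × 2.5699 = 0.0922 × 2.6967 × 2.5699 = 0.6390.
T(624)/T(437) = exp(τ_B − τ_A) = exp(0.4853) = 1.6246.

1.62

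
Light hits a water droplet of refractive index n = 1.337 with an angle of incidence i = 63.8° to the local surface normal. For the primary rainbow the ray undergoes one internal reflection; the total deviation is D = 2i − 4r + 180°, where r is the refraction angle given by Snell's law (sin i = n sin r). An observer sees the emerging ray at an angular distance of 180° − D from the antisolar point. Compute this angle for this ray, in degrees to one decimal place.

sin r = sin 63.8° / 1.337 = 0.8973/1.337 = 0.6711; r = 42.15°.
D = 2·63.8° − 4·42.15° + 180° = 127.60° − 168.61° + 180° = 138.99°.
Angle from antisolar point = 180° − D = 41.01°.

41.0°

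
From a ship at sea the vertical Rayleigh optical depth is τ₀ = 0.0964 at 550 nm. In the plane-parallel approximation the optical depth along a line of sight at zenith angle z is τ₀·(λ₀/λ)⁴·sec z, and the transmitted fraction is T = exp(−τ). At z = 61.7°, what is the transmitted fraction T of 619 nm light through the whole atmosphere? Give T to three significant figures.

0.881

sec 61.7° = 2.1093.
τ = 0.0964 × (550/619)⁴ × 2.1093 = 0.0964 × 0.6233 × 2.1093 = 0.1267.
T = exp(−0.1267) = 0.8810.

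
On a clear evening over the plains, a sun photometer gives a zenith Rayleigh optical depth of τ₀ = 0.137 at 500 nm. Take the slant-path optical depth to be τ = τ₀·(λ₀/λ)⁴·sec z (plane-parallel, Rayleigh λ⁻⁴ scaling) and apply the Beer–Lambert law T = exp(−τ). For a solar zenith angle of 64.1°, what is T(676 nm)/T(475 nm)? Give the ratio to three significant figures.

1.34

Airmass: sec 64.1° = 2.2894.
τ(676 nm) = 0.137 × (500/676)⁴ × 2.2894 = 0.137 × 0.2993 × 2.2894 = 0.0939.
τ(475 nm) = 0.137 × (500/475)⁴ × 2.2894 = 0.137 × 1.2277 × 2.2894 = 0.3851.
T(676)/T(475) = exp(τ_B − τ_A) = exp(0.2912) = 1.3380.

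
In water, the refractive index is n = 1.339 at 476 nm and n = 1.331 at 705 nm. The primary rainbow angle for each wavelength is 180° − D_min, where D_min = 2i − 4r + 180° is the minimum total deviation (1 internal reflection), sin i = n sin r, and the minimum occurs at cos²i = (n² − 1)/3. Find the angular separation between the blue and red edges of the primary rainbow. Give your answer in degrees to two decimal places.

1.16°

At 476 nm (n = 1.339): cos²i = 0.26431 → i = 59.062°, r = 39.834°, D_min = 138.786°, rainbow angle = 41.214°.
At 705 nm (n = 1.331): cos²i = 0.25719 → i = 59.527°, r = 40.356°, D_min = 137.630°, rainbow angle = 42.370°.
Angular width = |41.214° − 42.370°| = 1.156°.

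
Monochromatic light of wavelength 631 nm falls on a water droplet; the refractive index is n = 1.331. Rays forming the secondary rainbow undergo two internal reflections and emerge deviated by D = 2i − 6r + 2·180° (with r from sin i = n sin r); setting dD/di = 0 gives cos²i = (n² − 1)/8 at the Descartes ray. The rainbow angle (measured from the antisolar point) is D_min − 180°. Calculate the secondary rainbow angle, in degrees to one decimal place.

50.4°

cos²i = (1.77156 − 1)/8 = 0.09645; i = arccos(0.31056) = 71.907°.
sin r = sin 71.907°/1.331 = 0.71417; r = 45.575°.
D_min = 2·71.907° − 6·45.575° + 360° = 230.365°.
Rainbow angle = D_min − 180° = 50.365°.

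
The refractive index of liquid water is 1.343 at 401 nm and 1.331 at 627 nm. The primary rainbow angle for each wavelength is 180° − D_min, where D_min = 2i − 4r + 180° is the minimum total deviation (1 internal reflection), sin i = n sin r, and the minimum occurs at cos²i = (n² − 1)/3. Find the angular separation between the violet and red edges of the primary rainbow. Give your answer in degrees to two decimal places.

At 401 nm (n = 1.343): cos²i = 0.26788 → i = 58.830°, r = 39.577°, D_min = 139.354°, rainbow angle = 40.646°.
At 627 nm (n = 1.331): cos²i = 0.25719 → i = 59.527°, r = 40.356°, D_min = 137.630°, rainbow angle = 42.370°.
Angular width = |40.646° − 42.370°| = 1.724°.

1.72°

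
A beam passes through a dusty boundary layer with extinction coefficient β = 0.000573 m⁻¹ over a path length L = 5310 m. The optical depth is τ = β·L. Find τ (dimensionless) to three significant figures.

τ = β·L = 0.000573 × 5310 = 3.0426.

3.04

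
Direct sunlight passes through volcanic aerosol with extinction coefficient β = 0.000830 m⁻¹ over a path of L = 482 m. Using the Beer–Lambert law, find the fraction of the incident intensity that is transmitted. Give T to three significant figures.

τ = β·L = 0.000830 × 482 = 0.4001.
T = exp(−0.4001) = 0.6703.

0.670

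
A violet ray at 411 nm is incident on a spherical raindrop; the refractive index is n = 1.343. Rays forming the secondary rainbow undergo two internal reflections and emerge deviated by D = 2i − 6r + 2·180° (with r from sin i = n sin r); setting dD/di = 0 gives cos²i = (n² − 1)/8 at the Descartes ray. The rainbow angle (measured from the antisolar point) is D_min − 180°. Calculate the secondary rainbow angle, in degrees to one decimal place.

cos²i = (1.80365 − 1)/8 = 0.10046; i = arccos(0.31695) = 71.522°.
sin r = sin 71.522°/1.343 = 0.70621; r = 44.928°.
D_min = 2·71.522° − 6·44.928° + 360° = 233.478°.
Rainbow angle = D_min − 180° = 53.478°.

53.5°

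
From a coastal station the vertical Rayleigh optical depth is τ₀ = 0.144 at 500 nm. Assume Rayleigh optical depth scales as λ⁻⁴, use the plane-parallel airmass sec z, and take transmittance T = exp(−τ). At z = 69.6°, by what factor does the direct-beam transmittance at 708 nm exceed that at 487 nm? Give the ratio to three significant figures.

1.43

Airmass: sec 69.6° = 2.8688.
τ(708 nm) = 0.144 × (500/708)⁴ × 2.8688 = 0.144 × 0.2487 × 2.8688 = 0.1028.
τ(487 nm) = 0.144 × (500/487)⁴ × 2.8688 = 0.144 × 1.1111 × 2.8688 = 0.4590.
T(708)/T(487) = exp(τ_B − τ_A) = exp(0.3563) = 1.4280.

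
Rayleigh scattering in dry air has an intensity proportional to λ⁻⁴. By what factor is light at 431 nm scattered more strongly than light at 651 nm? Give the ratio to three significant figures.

5.20

Rayleigh scattering ∝ λ⁻⁴, so the ratio of coefficients is the inverse fourth power of the wavelength ratio.
σ(431)/σ(651) = (651/431)⁴ = (1.5104)⁴ = 5.205.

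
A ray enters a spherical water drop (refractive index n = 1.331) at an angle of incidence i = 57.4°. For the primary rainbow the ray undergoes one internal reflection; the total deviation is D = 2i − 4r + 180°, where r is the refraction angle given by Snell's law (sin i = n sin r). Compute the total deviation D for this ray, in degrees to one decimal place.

137.7°

sin r = sin 57.4° / 1.331 = 0.8425/1.331 = 0.6329; r = 39.27°.
D = 2·57.4° − 4·39.27° + 180° = 114.80° − 157.07° + 180° = 137.73°.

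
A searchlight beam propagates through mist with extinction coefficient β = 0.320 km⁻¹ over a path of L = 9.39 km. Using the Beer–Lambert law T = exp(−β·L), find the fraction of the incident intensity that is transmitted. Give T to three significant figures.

0.0495

τ = β·L = 0.320 × 9.39 = 3.0048.
T = exp(−3.0048) = 0.0495.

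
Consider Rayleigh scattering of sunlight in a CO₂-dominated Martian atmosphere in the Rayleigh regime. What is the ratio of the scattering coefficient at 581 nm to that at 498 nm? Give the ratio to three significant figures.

0.540

Rayleigh scattering ∝ λ⁻⁴, so the ratio of coefficients is the inverse fourth power of the wavelength ratio.
σ(581)/σ(498) = (498/581)⁴ = (0.8571)⁴ = 0.5398.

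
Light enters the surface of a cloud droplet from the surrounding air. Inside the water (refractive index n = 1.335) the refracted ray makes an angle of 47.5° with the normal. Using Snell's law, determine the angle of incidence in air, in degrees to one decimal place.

Snell: sin θ_i = n · sin θ_r = 1.335 × sin 47.5° = 1.335 × 0.7373 = 0.9843.
θ_i = arcsin(0.9843) = 79.82°.

79.8°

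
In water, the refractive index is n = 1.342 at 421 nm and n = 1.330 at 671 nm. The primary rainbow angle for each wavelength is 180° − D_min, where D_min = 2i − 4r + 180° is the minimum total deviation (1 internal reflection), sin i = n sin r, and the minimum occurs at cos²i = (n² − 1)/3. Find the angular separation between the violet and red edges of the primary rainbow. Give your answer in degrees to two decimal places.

1.73°

At 421 nm (n = 1.342): cos²i = 0.26699 → i = 58.888°, r = 39.641°, D_min = 139.213°, rainbow angle = 40.787°.
At 671 nm (n = 1.330): cos²i = 0.25630 → i = 59.585°, r = 40.422°, D_min = 137.484°, rainbow angle = 42.516°.
Angular width = |40.787° − 42.516°| = 1.729°.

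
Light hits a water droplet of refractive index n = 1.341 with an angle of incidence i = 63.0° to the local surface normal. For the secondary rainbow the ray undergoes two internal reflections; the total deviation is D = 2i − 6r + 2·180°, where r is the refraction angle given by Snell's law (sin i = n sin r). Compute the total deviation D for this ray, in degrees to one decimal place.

236.2°

sin r = sin 63.0° / 1.341 = 0.8910/1.341 = 0.6644; r = 41.64°.
D = 2·63.0° − 6·41.64° + 2·180° = 126.00° − 249.83° + 360° = 236.17°.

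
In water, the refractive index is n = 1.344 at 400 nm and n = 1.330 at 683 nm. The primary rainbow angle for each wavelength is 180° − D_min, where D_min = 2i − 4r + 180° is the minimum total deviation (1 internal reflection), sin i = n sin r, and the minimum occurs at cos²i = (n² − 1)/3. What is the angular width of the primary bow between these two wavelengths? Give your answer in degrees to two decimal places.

2.01°

At 400 nm (n = 1.344): cos²i = 0.26878 → i = 58.772°, r = 39.512°, D_min = 139.495°, rainbow angle = 40.505°.
At 683 nm (n = 1.330): cos²i = 0.25630 → i = 59.585°, r = 40.422°, D_min = 137.484°, rainbow angle = 42.516°.
Angular width = |40.505° − 42.516°| = 2.011°.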